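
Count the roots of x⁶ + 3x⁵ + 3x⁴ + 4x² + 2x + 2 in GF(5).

Write P(x) = x⁶ + 3x⁵ + 3x⁴ + 4x² + 2x + 2.
Evaluate at each of the 5 elements of GF(5):
P(0) = 2; P(1) = 0 → root; P(2) = 0 → root; P(3) = 0 → root; P(4) = 0 → root.
Roots: {1, 2, 3, 4}.

4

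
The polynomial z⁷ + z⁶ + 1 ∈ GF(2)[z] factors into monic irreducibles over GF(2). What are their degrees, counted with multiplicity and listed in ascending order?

Write g(z) = z⁷ + z⁶ + 1.
Roots in GF(2): g(0) = 1; g(1) = 1.
Complete factorization: g(z) = (z⁷ + z⁶ + 1).
Factor degrees with multiplicity: 7 = 7.

7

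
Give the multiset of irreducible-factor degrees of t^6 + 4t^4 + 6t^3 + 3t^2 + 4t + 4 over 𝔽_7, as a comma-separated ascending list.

Write f(t) = t^6 + 4t^4 + 6t^3 + 3t^2 + 4t + 4.
Linear factors from roots: (t + 3).
Complete factorization: f(t) = (t + 3)·(t^2 + t + 6)·(t^3 + 3t^2 + 4t + 1).
Factor degrees with multiplicity: 1 + 2 + 3 = 6.

1, 2, 3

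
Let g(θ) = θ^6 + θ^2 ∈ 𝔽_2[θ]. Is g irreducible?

No

Check for roots in 𝔽_2: g(0) = 0 → root; g(1) = 0 → root.
g(0) = 0, so (θ) divides g(θ); g is reducible.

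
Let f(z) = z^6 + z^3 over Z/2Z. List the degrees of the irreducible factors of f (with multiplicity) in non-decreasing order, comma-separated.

Roots in Z/2Z: f(0) = 0 → root; f(1) = 0 → root.
Linear factors from roots: (z), (z + 1).
Complete factorization: f(z) = (z + 1)·(z)^3·(z^2 + z + 1).
Factor degrees with multiplicity: 1 + 1 + 1 + 1 + 2 = 6.

1, 1, 1, 1, 2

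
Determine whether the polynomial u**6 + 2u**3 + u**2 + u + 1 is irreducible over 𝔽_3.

No

Write m(u) = u**6 + 2u**3 + u**2 + u + 1.
Check for roots in 𝔽_3: m(0) = 1; m(1) = 0 → root; m(2) = 0 → root.
m(1) = 0, so (u − 1) divides m(u); m is reducible.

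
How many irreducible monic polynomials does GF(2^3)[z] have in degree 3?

The number of monic irreducibles of degree 3 over GF(8) is (1/3)·Σ_{d∣3} μ(3/d) 8^d.
Divisors of 3: 1, 3; μ(3/d) for each: -1, 1.
Σ = − 8^1 + 8^3 = 504.
N = 504/3 = 168.

168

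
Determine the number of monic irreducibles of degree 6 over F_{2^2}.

670

Gauss's count: N_{4}(6) = (1/6) Σ_{d|6} μ(6/d)·4^d.
Divisors of 6: 1, 2, 3, 6; μ(6/d) for each: 1, -1, -1, 1.
Σ = 4^1 − 4^2 − 4^3 + 4^6 = 4020.
N = 4020/6 = 670.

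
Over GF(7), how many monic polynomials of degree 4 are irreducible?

x^(7^4) − x is the product of all monic irreducibles of degree dividing 4; Möbius inversion gives N = (1/4) Σ μ(4/d)·7^d.
Divisors of 4: 1, 2, 4; μ(4/d) for each: 0, -1, 1.
Σ = − 7^2 + 7^4 = 2352.
N = 2352/4 = 588.

588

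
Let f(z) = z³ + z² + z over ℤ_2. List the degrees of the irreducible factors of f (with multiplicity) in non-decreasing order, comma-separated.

Roots in ℤ_2: f(0) = 0 → root; f(1) = 1.
Linear factors from roots: (z).
Complete factorization: f(z) = (z)·(z² + z + 1).
Factor degrees with multiplicity: 1 + 2 = 3.

1, 2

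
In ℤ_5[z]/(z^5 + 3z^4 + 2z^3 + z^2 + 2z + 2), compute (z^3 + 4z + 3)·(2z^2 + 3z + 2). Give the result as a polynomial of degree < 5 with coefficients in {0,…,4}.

Multiply in ℤ_5[z]: (z^3 + 4z + 3)·(2z^2 + 3z + 2) = 2z^5 + 3z^4 + 3z^2 + 2z + 1.
Reduce using z^5 ≡ 2z^4 + 3z^3 + 4z^2 + 3z + 3 (mod z^5 + 3z^4 + 2z^3 + z^2 + 2z + 2).
Reduced: 2z^4 + z^3 + z^2 + 3z + 2.

2z^4 + z^3 + z^2 + 3z + 2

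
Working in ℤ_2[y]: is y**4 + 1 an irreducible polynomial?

No

Write f(y) = y**4 + 1.
Check for roots in ℤ_2: f(0) = 1; f(1) = 0 → root.
f(1) = 0, so (y − 1) divides f(y); f is reducible.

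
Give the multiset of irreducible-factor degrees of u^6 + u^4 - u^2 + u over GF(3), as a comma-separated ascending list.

1, 1, 2, 2

Write f(u) = u^6 + u^4 - u^2 + u.
Roots in GF(3): f(0) = 0 → root; f(1) = 2; f(2) = 0 → root.
Linear factors from roots: (u), (u + 1).
Complete factorization: f(u) = (u)·(u + 1)·(u^2 + u - 1)^2.
Factor degrees with multiplicity: 1 + 1 + 2 + 2 = 6.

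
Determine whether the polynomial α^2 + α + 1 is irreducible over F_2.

Yes

Write m(α) = α^2 + α + 1.
Check for roots in F_2: m(0) = 1; m(1) = 1.
No roots. A degree-2 polynomial over a field with no linear factor is irreducible.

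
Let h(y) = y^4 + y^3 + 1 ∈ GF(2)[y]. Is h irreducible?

Check for roots in GF(2): h(0) = 1; h(1) = 1.
No roots, so no linear factors.
Monic irreducibles of degree 2 over GF(2): y^2 + y + 1.
None of them divide h (all give nonzero remainder).
No irreducible factor of degree ≤ 2 exists, so h is irreducible over GF(2).

Yes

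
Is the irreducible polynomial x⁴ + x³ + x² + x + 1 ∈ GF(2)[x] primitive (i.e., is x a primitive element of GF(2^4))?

No

Write f(x) = x⁴ + x³ + x² + x + 1.
|GF(2^4)^×| = 2^4 − 1 = 15. Prime factorization: 15 = 3·5.
f is primitive ⇔ x has order 15 in GF(2)[x]/(f), i.e. x^(15/q) ≠ 1 for each prime q | 15.
x^(5) mod f = 1
x^(3) mod f = x³.
Since x^(5) = 1, the order of x divides 5 < 15; not primitive.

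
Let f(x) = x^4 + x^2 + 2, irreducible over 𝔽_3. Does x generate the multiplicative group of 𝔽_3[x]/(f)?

|GF(3^4)^×| = 3^4 − 1 = 80. Prime factorization: 80 = 2^4·5.
f is primitive ⇔ x has order 80 in GF(3)[x]/(f), i.e. x^(80/q) ≠ 1 for each prime q | 80.
x^(40) mod f = 2.
x^(16) mod f = 1
Since x^(16) = 1, the order of x divides 16 < 80; not primitive.

No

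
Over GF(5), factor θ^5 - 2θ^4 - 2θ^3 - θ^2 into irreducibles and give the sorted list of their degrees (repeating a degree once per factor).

Write f(θ) = θ^5 - 2θ^4 - 2θ^3 - θ^2.
Roots in GF(5): f(0) = 0 → root; f(1) = 1; f(2) = 0 → root; f(3) = 3; f(4) = 3.
Linear factors from roots: (θ), (θ - 2).
Complete factorization: f(θ) = (θ - 2)·(θ)^2·(θ^2 - 2).
Factor degrees with multiplicity: 1 + 1 + 1 + 2 = 5.

1, 1, 1, 2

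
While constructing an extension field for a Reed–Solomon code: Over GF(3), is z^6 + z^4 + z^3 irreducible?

No

Write P(z) = z^6 + z^4 + z^3.
Check for roots in GF(3): P(0) = 0 → root; P(1) = 0 → root; P(2) = 1.
P(0) = 0, so (z) divides P(z); P is reducible.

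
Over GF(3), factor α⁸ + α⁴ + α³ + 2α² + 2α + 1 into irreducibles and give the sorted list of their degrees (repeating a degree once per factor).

Write f(α) = α⁸ + α⁴ + α³ + 2α² + 2α + 1.
Roots in GF(3): f(0) = 1; f(1) = 2; f(2) = 2.
Complete factorization: f(α) = (α⁸ + α⁴ + α³ + 2α² + 2α + 1).
Factor degrees with multiplicity: 8 = 8.

8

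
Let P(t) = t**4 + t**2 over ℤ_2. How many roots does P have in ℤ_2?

2

Evaluate at each of the 2 elements of ℤ_2:
P(0) = 0 → root; P(1) = 0 → root.
Roots: {0, 1}.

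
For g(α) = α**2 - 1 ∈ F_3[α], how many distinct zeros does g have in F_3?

2

Evaluate at each of the 3 elements of F_3:
g(0) = 2; g(1) = 0 → root; g(2) = 0 → root.
Roots: {1, 2}.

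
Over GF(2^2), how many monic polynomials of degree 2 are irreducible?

6

x^(4^2) − x is the product of all monic irreducibles of degree dividing 2; Möbius inversion gives N = (1/2) Σ μ(2/d)·4^d.
Divisors of 2: 1, 2; μ(2/d) for each: -1, 1.
Σ = − 4^1 + 4^2 = 12.
N = 12/2 = 6.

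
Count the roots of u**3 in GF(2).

Write g(u) = u**3.
Evaluate at each of the 2 elements of GF(2):
g(0) = 0 → root; g(1) = 1.
Roots: {0}.

1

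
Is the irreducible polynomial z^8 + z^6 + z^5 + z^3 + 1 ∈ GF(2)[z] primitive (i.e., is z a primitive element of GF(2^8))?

Yes

Write f(z) = z^8 + z^6 + z^5 + z^3 + 1.
|GF(2^8)^×| = 2^8 − 1 = 255. Prime factorization: 255 = 3·5·17.
f is primitive ⇔ z has order 255 in GF(2)[z]/(f), i.e. z^(255/q) ≠ 1 for each prime q | 255.
z^(85) mod f = z^6 + z^5 + z^4 + z^3 + z^2 + z + 1.
z^(51) mod f = z^6 + z^5 + z^4 + z^3.
z^(15) mod f = z^7 + z^5 + z^4 + z^2 + 1.
None equal 1, so z has full order 255; f is primitive.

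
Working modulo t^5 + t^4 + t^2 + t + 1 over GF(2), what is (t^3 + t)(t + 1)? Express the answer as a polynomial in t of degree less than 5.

Multiply in GF(2)[t]: (t^3 + t)·(t + 1) = t^4 + t^3 + t^2 + t.
Reduced: t^4 + t^3 + t^2 + t.

t^4 + t^3 + t^2 + t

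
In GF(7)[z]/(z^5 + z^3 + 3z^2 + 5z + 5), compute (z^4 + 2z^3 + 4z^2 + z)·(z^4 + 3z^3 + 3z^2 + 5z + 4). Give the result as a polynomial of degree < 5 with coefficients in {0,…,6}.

Multiply in GF(7)[z]: (z^4 + 2z^3 + 4z^2 + z)·(z^4 + 3z^3 + 3z^2 + 5z + 4) = z^8 + 5z^7 + 6z^6 + 3z^5 + z^4 + 3z^3 + 4z.
Reduce using z^5 ≡ 6z^3 + 4z^2 + 2z + 2 (mod z^5 + z^3 + 3z^2 + 5z + 5).
Reduced: 4z^4 + 5z^3 + 4z + 4.

4z^4 + 5z^3 + 4z + 4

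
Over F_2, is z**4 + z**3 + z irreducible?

Write f(z) = z**4 + z**3 + z.
Check for roots in F_2: f(0) = 0 → root; f(1) = 1.
f(0) = 0, so (z) divides f(z); f is reducible.

No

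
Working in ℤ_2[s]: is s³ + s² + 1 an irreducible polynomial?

Yes

Write f(s) = s³ + s² + 1.
Check for roots in ℤ_2: f(0) = 1; f(1) = 1.
No roots. A degree-3 polynomial over a field with no linear factor is irreducible.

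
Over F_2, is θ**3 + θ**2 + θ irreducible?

Write f(θ) = θ**3 + θ**2 + θ.
Check for roots in F_2: f(0) = 0 → root; f(1) = 1.
f(0) = 0, so (θ) divides f(θ); f is reducible.

No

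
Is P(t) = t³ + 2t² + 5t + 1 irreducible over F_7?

Check for roots in F_7: P(0) = 1; P(1) = 2; P(2) = 6; P(3) = 5; P(4) = 5; P(5) = 5; P(6) = 4.
No roots. A degree-3 polynomial over a field with no linear factor is irreducible.

Yes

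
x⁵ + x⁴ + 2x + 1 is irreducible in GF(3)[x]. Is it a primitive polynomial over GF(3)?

Yes

Write f(x) = x⁵ + x⁴ + 2x + 1.
|GF(3^5)^×| = 3^5 − 1 = 242. Prime factorization: 242 = 2·11^2.
f is primitive ⇔ x has order 242 in GF(3)[x]/(f), i.e. x^(242/q) ≠ 1 for each prime q | 242.
x^(121) mod f = 2.
x^(22) mod f = x³ + 2.
None equal 1, so x has full order 242; f is primitive.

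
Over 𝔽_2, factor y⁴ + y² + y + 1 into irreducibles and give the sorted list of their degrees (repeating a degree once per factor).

1, 3

Write g(y) = y⁴ + y² + y + 1.
Roots in 𝔽_2: g(0) = 1; g(1) = 0 → root.
Linear factors from roots: (y + 1).
Complete factorization: g(y) = (y + 1)·(y³ + y² + 1).
Factor degrees with multiplicity: 1 + 3 = 4.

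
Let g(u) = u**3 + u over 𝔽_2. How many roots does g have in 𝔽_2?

Evaluate at each of the 2 elements of 𝔽_2:
g(0) = 0 → root; g(1) = 0 → root.
Roots: {0, 1}.

2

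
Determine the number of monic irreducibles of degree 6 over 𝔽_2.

9

x^(2^6) − x is the product of all monic irreducibles of degree dividing 6; Möbius inversion gives N = (1/6) Σ μ(6/d)·2^d.
Divisors of 6: 1, 2, 3, 6; μ(6/d) for each: 1, -1, -1, 1.
Σ = 2^1 − 2^2 − 2^3 + 2^6 = 54.
N = 54/6 = 9.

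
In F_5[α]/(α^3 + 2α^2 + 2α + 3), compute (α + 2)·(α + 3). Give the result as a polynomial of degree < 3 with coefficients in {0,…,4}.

Multiply in F_5[α]: (α + 2)·(α + 3) = α^2 + 1.
Reduced: α^2 + 1.

α^2 + 1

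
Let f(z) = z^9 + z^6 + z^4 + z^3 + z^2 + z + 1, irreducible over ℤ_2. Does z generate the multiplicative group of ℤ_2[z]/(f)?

|GF(2^9)^×| = 2^9 − 1 = 511. Prime factorization: 511 = 7·73.
f is primitive ⇔ z has order 511 in GF(2)[z]/(f), i.e. z^(511/q) ≠ 1 for each prime q | 511.
z^(73) mod f = z^8 + z^5 + z^2.
z^(7) mod f = z^7.
None equal 1, so z has full order 511; f is primitive.

Yes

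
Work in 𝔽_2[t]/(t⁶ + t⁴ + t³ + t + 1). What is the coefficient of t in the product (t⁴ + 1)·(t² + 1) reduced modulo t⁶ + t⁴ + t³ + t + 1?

1

Multiply in 𝔽_2[t]: (t⁴ + 1)·(t² + 1) = t⁶ + t⁴ + t² + 1.
Reduce using t⁶ ≡ t⁴ + t³ + t + 1 (mod t⁶ + t⁴ + t³ + t + 1).
Reduced: t³ + t² + t.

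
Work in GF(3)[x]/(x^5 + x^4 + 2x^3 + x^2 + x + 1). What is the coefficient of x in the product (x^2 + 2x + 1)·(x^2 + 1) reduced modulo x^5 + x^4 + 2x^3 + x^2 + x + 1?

Multiply in GF(3)[x]: (x^2 + 2x + 1)·(x^2 + 1) = x^4 + 2x^3 + 2x^2 + 2x + 1.
Reduced: x^4 + 2x^3 + 2x^2 + 2x + 1.

2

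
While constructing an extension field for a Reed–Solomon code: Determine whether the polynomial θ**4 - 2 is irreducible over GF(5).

Write f(θ) = θ**4 - 2.
Check for roots in GF(5): f(0) = 3; f(1) = 4; f(2) = 4; f(3) = 4; f(4) = 4.
No roots, so no linear factors.
Degree-2 irreducible divisors: test the 10 monic irreducibles of degree 2 over GF(5).
None of them divide f (all give nonzero remainder).
No irreducible factor of degree ≤ 2 exists, so f is irreducible over GF(5).

Yes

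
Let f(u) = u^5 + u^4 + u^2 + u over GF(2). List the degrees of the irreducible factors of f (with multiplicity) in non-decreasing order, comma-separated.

1, 1, 1, 2

Roots in GF(2): f(0) = 0 → root; f(1) = 0 → root.
Linear factors from roots: (u), (u + 1).
Complete factorization: f(u) = (u)·(u + 1)^2·(u^2 + u + 1).
Factor degrees with multiplicity: 1 + 1 + 1 + 2 = 5.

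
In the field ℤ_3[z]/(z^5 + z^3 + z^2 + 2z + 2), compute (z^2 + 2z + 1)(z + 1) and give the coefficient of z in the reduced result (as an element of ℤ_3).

0

Multiply in ℤ_3[z]: (z^2 + 2z + 1)·(z + 1) = z^3 + 1.
Reduced: z^3 + 1.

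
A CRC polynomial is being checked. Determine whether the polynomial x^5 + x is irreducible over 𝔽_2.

No

Write h(x) = x^5 + x.
Check for roots in 𝔽_2: h(0) = 0 → root; h(1) = 0 → root.
h(0) = 0, so (x) divides h(x); h is reducible.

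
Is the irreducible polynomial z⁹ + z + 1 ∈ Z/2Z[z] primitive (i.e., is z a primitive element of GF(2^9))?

No

Write f(z) = z⁹ + z + 1.
|GF(2^9)^×| = 2^9 − 1 = 511. Prime factorization: 511 = 7·73.
f is primitive ⇔ z has order 511 in GF(2)[z]/(f), i.e. z^(511/q) ≠ 1 for each prime q | 511.
z^(73) mod f = 1
z^(7) mod f = z⁷.
Since z^(73) = 1, the order of z divides 73 < 511; not primitive.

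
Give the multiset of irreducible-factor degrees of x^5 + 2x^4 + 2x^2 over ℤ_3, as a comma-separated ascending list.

1, 1, 1, 2

Write g(x) = x^5 + 2x^4 + 2x^2.
Roots in ℤ_3: g(0) = 0 → root; g(1) = 2; g(2) = 0 → root.
Linear factors from roots: (x), (x + 1).
Complete factorization: g(x) = (x + 1)·(x)^2·(x^2 + x + 2).
Factor degrees with multiplicity: 1 + 1 + 1 + 2 = 5.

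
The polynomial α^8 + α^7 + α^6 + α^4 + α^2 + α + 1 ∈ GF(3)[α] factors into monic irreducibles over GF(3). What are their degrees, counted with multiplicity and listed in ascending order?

1, 1, 3, 3

Write h(α) = α^8 + α^7 + α^6 + α^4 + α^2 + α + 1.
Roots in GF(3): h(0) = 1; h(1) = 1; h(2) = 0 → root.
Linear factors from roots: (α + 1).
Complete factorization: h(α) = (α + 1)^2·(α^3 + 2α + 1)·(α^3 + 2α^2 + 1).
Factor degrees with multiplicity: 1 + 1 + 3 + 3 = 8.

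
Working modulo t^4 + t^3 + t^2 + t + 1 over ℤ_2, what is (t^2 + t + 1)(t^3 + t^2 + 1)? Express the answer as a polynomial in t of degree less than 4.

Multiply in ℤ_2[t]: (t^2 + t + 1)·(t^3 + t^2 + 1) = t^5 + t + 1.
Reduce using t^4 ≡ t^3 + t^2 + t + 1 (mod t^4 + t^3 + t^2 + t + 1).
Reduced: t.

t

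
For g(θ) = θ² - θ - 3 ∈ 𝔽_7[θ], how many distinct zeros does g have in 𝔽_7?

0

Evaluate at each of the 7 elements of 𝔽_7:
g(0) = 4; g(1) = 4; g(2) = 6; g(3) = 3; g(4) = 2; g(5) = 3; g(6) = 6.
No element is a root.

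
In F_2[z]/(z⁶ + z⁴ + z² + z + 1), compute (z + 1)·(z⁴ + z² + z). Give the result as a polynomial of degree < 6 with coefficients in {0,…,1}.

Multiply in F_2[z]: (z + 1)·(z⁴ + z² + z) = z⁵ + z⁴ + z³ + z.
Reduced: z⁵ + z⁴ + z³ + z.

z^5 + z^4 + z^3 + z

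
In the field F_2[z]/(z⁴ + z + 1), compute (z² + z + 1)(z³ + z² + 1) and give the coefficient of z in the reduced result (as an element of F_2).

0

Multiply in F_2[z]: (z² + z + 1)·(z³ + z² + 1) = z⁵ + z + 1.
Reduce using z⁴ ≡ z + 1 (mod z⁴ + z + 1).
Reduced: z² + 1.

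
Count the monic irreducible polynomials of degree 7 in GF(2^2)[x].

Gauss's count: N_{4}(7) = (1/7) Σ_{d|7} μ(7/d)·4^d.
Divisors of 7: 1, 7; μ(7/d) for each: -1, 1.
Σ = − 4^1 + 4^7 = 16380.
N = 16380/7 = 2340.

2340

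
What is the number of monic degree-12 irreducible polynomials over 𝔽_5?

Gauss's count: N_{5}(12) = (1/12) Σ_{d|12} μ(12/d)·5^d.
Divisors of 12: 1, 2, 3, 4, 6, 12; μ(12/d) for each: 0, 1, 0, -1, -1, 1.
Σ = 5^2 − 5^4 − 5^6 + 5^12 = 244124400.
N = 244124400/12 = 20343700.

20343700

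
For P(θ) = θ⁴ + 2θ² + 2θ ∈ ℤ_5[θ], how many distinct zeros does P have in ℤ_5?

Evaluate at each of the 5 elements of ℤ_5:
P(0) = 0 → root; P(1) = 0 → root; P(2) = 3; P(3) = 0 → root; P(4) = 1.
Roots: {0, 1, 3}.

3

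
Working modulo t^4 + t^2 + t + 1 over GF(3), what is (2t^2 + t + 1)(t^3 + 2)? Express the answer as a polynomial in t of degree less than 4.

2t^3 + t^2 + 2t + 1

Multiply in GF(3)[t]: (2t^2 + t + 1)·(t^3 + 2) = 2t^5 + t^4 + t^3 + t^2 + 2t + 2.
Reduce using t^4 ≡ 2t^2 + 2t + 2 (mod t^4 + t^2 + t + 1).
Reduced: 2t^3 + t^2 + 2t + 1.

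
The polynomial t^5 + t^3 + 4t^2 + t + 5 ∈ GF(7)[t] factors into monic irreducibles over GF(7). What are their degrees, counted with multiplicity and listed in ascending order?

Write g(t) = t^5 + t^3 + 4t^2 + t + 5.
Linear factors from roots: (t + 5), (t + 2).
Complete factorization: g(t) = (t + 5)·(t + 2)^2·(t^2 + 5t + 2).
Factor degrees with multiplicity: 1 + 1 + 1 + 2 = 5.

1, 1, 1, 2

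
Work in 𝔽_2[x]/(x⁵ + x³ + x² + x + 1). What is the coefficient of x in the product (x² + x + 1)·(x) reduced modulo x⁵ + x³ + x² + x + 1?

1

Multiply in 𝔽_2[x]: (x² + x + 1)·(x) = x³ + x² + x.
Reduced: x³ + x² + x.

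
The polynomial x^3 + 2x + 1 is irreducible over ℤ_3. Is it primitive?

Yes

Write f(x) = x^3 + 2x + 1.
|GF(3^3)^×| = 3^3 − 1 = 26. Prime factorization: 26 = 2·13.
f is primitive ⇔ x has order 26 in GF(3)[x]/(f), i.e. x^(26/q) ≠ 1 for each prime q | 26.
x^(13) mod f = 2.
x^(2) mod f = x^2.
None equal 1, so x has full order 26; f is primitive.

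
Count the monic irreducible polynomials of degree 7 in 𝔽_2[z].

18

Gauss's count: N_{2}(7) = (1/7) Σ_{d|7} μ(7/d)·2^d.
Divisors of 7: 1, 7; μ(7/d) for each: -1, 1.
Σ = − 2^1 + 2^7 = 126.
N = 126/7 = 18.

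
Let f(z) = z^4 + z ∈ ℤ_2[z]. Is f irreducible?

Check for roots in ℤ_2: f(0) = 0 → root; f(1) = 0 → root.
f(0) = 0, so (z) divides f(z); f is reducible.

No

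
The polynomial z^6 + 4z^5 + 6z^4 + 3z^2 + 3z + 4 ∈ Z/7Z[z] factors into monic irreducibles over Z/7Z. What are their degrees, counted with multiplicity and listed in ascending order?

Write f(z) = z^6 + 4z^5 + 6z^4 + 3z^2 + 3z + 4.
Linear factors from roots: (z + 6), (z + 2), (z + 1).
Complete factorization: f(z) = (z + 1)·(z + 2)·(z + 6)·(z^3 + 2z^2 + 3z + 5).
Factor degrees with multiplicity: 1 + 1 + 1 + 3 = 6.

1, 1, 1, 3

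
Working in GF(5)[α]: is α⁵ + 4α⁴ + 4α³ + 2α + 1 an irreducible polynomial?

Yes

Write h(α) = α⁵ + 4α⁴ + 4α³ + 2α + 1.
Check for roots in GF(5): h(0) = 1; h(1) = 2; h(2) = 3; h(3) = 2; h(4) = 3.
No roots, so no linear factors.
Degree-2 irreducible divisors: test the 10 monic irreducibles of degree 2 over GF(5).
None of them divide h (all give nonzero remainder).
No irreducible factor of degree ≤ 2 exists, so h is irreducible over GF(5).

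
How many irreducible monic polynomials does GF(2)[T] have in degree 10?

99

x^(2^10) − x is the product of all monic irreducibles of degree dividing 10; Möbius inversion gives N = (1/10) Σ μ(10/d)·2^d.
Divisors of 10: 1, 2, 5, 10; μ(10/d) for each: 1, -1, -1, 1.
Σ = 2^1 − 2^2 − 2^5 + 2^10 = 990.
N = 990/10 = 99.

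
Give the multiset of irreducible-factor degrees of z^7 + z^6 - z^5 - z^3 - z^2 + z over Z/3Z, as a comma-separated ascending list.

1, 1, 1, 2, 2

Write f(z) = z^7 + z^6 - z^5 - z^3 - z^2 + z.
Roots in Z/3Z: f(0) = 0 → root; f(1) = 0 → root; f(2) = 0 → root.
Linear factors from roots: (z), (z - 1), (z + 1).
Complete factorization: f(z) = (z)·(z + 1)·(z - 1)·(z^2 + 1)·(z^2 + z - 1).
Factor degrees with multiplicity: 1 + 1 + 1 + 2 + 2 = 7.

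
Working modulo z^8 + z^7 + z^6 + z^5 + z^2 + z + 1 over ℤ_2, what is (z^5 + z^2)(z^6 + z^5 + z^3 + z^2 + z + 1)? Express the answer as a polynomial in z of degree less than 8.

z^7 + z^5 + z^3 + z

Multiply in ℤ_2[z]: (z^5 + z^2)·(z^6 + z^5 + z^3 + z^2 + z + 1) = z^11 + z^10 + z^6 + z^4 + z^3 + z^2.
Reduce using z^8 ≡ z^7 + z^6 + z^5 + z^2 + z + 1 (mod z^8 + z^7 + z^6 + z^5 + z^2 + z + 1).
Reduced: z^7 + z^5 + z^3 + z.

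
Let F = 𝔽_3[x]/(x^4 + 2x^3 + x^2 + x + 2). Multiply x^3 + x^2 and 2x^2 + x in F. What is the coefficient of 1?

2

Multiply in 𝔽_3[x]: (x^3 + x^2)·(2x^2 + x) = 2x^5 + x^3.
Reduce using x^4 ≡ x^3 + 2x^2 + 2x + 1 (mod x^4 + 2x^3 + x^2 + x + 2).
Reduced: x^3 + 2x^2 + 2.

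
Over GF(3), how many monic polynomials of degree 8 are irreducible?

By the necklace-counting formula, N_3(8) = (1/8) Σ_{d|8} μ(8/d)·3^d.
Divisors of 8: 1, 2, 4, 8; μ(8/d) for each: 0, 0, -1, 1.
Σ = − 3^4 + 3^8 = 6480.
N = 6480/8 = 810.

810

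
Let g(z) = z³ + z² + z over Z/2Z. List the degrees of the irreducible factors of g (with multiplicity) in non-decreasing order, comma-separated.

1, 2

Roots in Z/2Z: g(0) = 0 → root; g(1) = 1.
Linear factors from roots: (z).
Complete factorization: g(z) = (z)·(z² + z + 1).
Factor degrees with multiplicity: 1 + 2 = 3.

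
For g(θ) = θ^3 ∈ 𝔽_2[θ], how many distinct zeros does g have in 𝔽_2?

Evaluate at each of the 2 elements of 𝔽_2:
g(0) = 0 → root; g(1) = 1.
Roots: {0}.

1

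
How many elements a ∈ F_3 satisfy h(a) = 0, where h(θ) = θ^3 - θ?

3

Evaluate at each of the 3 elements of F_3:
h(0) = 0 → root; h(1) = 0 → root; h(2) = 0 → root.
Roots: {0, 1, 2}.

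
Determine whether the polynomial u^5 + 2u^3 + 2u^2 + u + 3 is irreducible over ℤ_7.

Yes

Write m(u) = u^5 + 2u^3 + 2u^2 + u + 3.
Check for roots in ℤ_7: m(0) = 3; m(1) = 2; m(2) = 5; m(3) = 6; m(4) = 1; m(5) = 3; m(6) = 1.
No roots, so no linear factors.
Degree-2 irreducible divisors: test the 21 monic irreducibles of degree 2 over GF(7).
None of them divide m (all give nonzero remainder).
No irreducible factor of degree ≤ 2 exists, so m is irreducible over GF(7).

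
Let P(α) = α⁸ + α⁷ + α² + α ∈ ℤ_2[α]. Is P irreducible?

Check for roots in ℤ_2: P(0) = 0 → root; P(1) = 0 → root.
P(0) = 0, so (α) divides P(α); P is reducible.

No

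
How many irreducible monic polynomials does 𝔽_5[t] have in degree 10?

976248

By the necklace-counting formula, N_5(10) = (1/10) Σ_{d|10} μ(10/d)·5^d.
Divisors of 10: 1, 2, 5, 10; μ(10/d) for each: 1, -1, -1, 1.
Σ = 5^1 − 5^2 − 5^5 + 5^10 = 9762480.
N = 9762480/10 = 976248.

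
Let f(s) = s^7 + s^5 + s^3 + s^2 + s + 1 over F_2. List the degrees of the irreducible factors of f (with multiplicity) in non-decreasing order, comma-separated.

1, 1, 2, 3

Roots in F_2: f(0) = 1; f(1) = 0 → root.
Linear factors from roots: (s + 1).
Complete factorization: f(s) = (s + 1)^2·(s^2 + s + 1)·(s^3 + s^2 + 1).
Factor degrees with multiplicity: 1 + 1 + 2 + 3 = 7.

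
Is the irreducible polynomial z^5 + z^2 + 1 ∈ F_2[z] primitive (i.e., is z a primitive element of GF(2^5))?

Write f(z) = z^5 + z^2 + 1.
|GF(2^5)^×| = 2^5 − 1 = 31. Prime factorization: 31 = 31.
f is primitive ⇔ z has order 31 in GF(2)[z]/(f), i.e. z^(31/q) ≠ 1 for each prime q | 31.
z^(1) mod f = z.
None equal 1, so z has full order 31; f is primitive.

Yes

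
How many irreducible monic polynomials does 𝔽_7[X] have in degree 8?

720300

Gauss's count: N_{7}(8) = (1/8) Σ_{d|8} μ(8/d)·7^d.
Divisors of 8: 1, 2, 4, 8; μ(8/d) for each: 0, 0, -1, 1.
Σ = − 7^4 + 7^8 = 5762400.
N = 5762400/8 = 720300.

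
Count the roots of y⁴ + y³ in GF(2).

Write f(y) = y⁴ + y³.
Evaluate at each of the 2 elements of GF(2):
f(0) = 0 → root; f(1) = 0 → root.
Roots: {0, 1}.

2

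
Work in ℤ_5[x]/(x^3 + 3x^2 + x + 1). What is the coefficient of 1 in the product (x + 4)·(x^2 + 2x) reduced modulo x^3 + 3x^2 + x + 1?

4

Multiply in ℤ_5[x]: (x + 4)·(x^2 + 2x) = x^3 + x^2 + 3x.
Reduce using x^3 ≡ 2x^2 + 4x + 4 (mod x^3 + 3x^2 + x + 1).
Reduced: 3x^2 + 2x + 4.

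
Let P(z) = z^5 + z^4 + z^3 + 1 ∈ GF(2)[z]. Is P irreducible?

Check for roots in GF(2): P(0) = 1; P(1) = 0 → root.
P(1) = 0, so (z − 1) divides P(z); P is reducible.

No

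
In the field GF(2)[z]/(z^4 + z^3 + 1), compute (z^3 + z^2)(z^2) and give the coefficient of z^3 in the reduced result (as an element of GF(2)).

0

Multiply in GF(2)[z]: (z^3 + z^2)·(z^2) = z^5 + z^4.
Reduce using z^4 ≡ z^3 + 1 (mod z^4 + z^3 + 1).
Reduced: z.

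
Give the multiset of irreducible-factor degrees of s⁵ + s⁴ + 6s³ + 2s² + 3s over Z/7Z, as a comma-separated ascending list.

1, 1, 1, 2

Write f(s) = s⁵ + s⁴ + 6s³ + 2s² + 3s.
Linear factors from roots: (s), (s + 3), (s + 1).
Complete factorization: f(s) = (s)·(s + 1)·(s + 3)·(s² + 4s + 1).
Factor degrees with multiplicity: 1 + 1 + 1 + 2 = 5.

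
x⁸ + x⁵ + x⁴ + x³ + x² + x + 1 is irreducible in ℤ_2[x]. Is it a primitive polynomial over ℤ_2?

No

Write f(x) = x⁸ + x⁵ + x⁴ + x³ + x² + x + 1.
|GF(2^8)^×| = 2^8 − 1 = 255. Prime factorization: 255 = 3·5·17.
f is primitive ⇔ x has order 255 in GF(2)[x]/(f), i.e. x^(255/q) ≠ 1 for each prime q | 255.
x^(85) mod f = 1
x^(51) mod f = x⁷ + x⁵ + x³ + x² + x + 1.
x^(15) mod f = x⁶ + x³ + x + 1.
Since x^(85) = 1, the order of x divides 85 < 255; not primitive.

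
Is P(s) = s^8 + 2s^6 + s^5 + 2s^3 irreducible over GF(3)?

Check for roots in GF(3): P(0) = 0 → root; P(1) = 0 → root; P(2) = 0 → root.
P(0) = 0, so (s) divides P(s); P is reducible.

No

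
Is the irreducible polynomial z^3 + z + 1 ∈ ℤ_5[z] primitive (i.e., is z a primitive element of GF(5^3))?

No

Write f(z) = z^3 + z + 1.
|GF(5^3)^×| = 5^3 − 1 = 124. Prime factorization: 124 = 2^2·31.
f is primitive ⇔ z has order 124 in GF(5)[z]/(f), i.e. z^(124/q) ≠ 1 for each prime q | 124.
z^(62) mod f = 1
z^(4) mod f = 4z^2 + 4z.
Since z^(62) = 1, the order of z divides 62 < 124; not primitive.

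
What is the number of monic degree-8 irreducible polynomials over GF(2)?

30

Gauss's count: N_{2}(8) = (1/8) Σ_{d|8} μ(8/d)·2^d.
Divisors of 8: 1, 2, 4, 8; μ(8/d) for each: 0, 0, -1, 1.
Σ = − 2^4 + 2^8 = 240.
N = 240/8 = 30.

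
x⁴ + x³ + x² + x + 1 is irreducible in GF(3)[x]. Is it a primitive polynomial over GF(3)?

No

Write f(x) = x⁴ + x³ + x² + x + 1.
|GF(3^4)^×| = 3^4 − 1 = 80. Prime factorization: 80 = 2^4·5.
f is primitive ⇔ x has order 80 in GF(3)[x]/(f), i.e. x^(80/q) ≠ 1 for each prime q | 80.
x^(40) mod f = 1
x^(16) mod f = x.
Since x^(40) = 1, the order of x divides 40 < 80; not primitive.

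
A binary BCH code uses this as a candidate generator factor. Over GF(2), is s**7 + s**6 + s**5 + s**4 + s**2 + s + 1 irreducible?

Write m(s) = s**7 + s**6 + s**5 + s**4 + s**2 + s + 1.
Check for roots in GF(2): m(0) = 1; m(1) = 1.
No roots, so no linear factors.
Monic irreducibles of degree 2 over GF(2): s**2 + s + 1.
None of them divide m (all give nonzero remainder).
Monic irreducibles of degree 3 over GF(2): s**3 + s + 1, s**3 + s**2 + 1.
None of them divide m (all give nonzero remainder).
No irreducible factor of degree ≤ 3 exists, so m is irreducible over GF(2).

Yes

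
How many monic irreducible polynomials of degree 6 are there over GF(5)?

By the necklace-counting formula, N_5(6) = (1/6) Σ_{d|6} μ(6/d)·5^d.
Divisors of 6: 1, 2, 3, 6; μ(6/d) for each: 1, -1, -1, 1.
Σ = 5^1 − 5^2 − 5^3 + 5^6 = 15480.
N = 15480/6 = 2580.

2580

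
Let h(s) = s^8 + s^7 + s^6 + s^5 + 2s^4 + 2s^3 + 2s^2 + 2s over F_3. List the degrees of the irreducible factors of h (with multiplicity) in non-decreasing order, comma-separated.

Roots in F_3: h(0) = 0 → root; h(1) = 0 → root; h(2) = 0 → root.
Linear factors from roots: (s), (s + 2), (s + 1).
Complete factorization: h(s) = (s)·(s + 2)·(s + 1)^2·(s^2 + 1)^2.
Factor degrees with multiplicity: 1 + 1 + 1 + 1 + 2 + 2 = 8.

1, 1, 1, 1, 2, 2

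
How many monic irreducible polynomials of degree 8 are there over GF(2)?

Gauss's count: N_{2}(8) = (1/8) Σ_{d|8} μ(8/d)·2^d.
Divisors of 8: 1, 2, 4, 8; μ(8/d) for each: 0, 0, -1, 1.
Σ = − 2^4 + 2^8 = 240.
N = 240/8 = 30.

30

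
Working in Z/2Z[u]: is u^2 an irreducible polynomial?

Write f(u) = u^2.
Check for roots in Z/2Z: f(0) = 0 → root; f(1) = 1.
f(0) = 0, so (u) divides f(u); f is reducible.

No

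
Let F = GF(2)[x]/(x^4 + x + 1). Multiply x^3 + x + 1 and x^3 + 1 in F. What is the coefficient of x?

0

Multiply in GF(2)[x]: (x^3 + x + 1)·(x^3 + 1) = x^6 + x^4 + x + 1.
Reduce using x^4 ≡ x + 1 (mod x^4 + x + 1).
Reduced: x^3 + x^2.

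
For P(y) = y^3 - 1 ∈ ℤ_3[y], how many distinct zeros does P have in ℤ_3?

Evaluate at each of the 3 elements of ℤ_3:
P(0) = 2; P(1) = 0 → root; P(2) = 1.
Roots: {1}.

1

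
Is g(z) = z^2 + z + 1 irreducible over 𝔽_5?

Yes

Check for roots in 𝔽_5: g(0) = 1; g(1) = 3; g(2) = 2; g(3) = 3; g(4) = 1.
No roots. A degree-2 polynomial over a field with no linear factor is irreducible.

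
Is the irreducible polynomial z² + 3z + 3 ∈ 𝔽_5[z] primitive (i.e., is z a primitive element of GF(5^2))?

Yes

Write f(z) = z² + 3z + 3.
|GF(5^2)^×| = 5^2 − 1 = 24. Prime factorization: 24 = 2^3·3.
f is primitive ⇔ z has order 24 in GF(5)[z]/(f), i.e. z^(24/q) ≠ 1 for each prime q | 24.
z^(12) mod f = 4.
z^(8) mod f = z + 1.
None equal 1, so z has full order 24; f is primitive.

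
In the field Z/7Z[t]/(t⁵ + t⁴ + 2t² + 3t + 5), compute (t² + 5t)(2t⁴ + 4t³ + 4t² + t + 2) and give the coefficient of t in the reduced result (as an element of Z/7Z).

Multiply in Z/7Z[t]: (t² + 5t)·(2t⁴ + 4t³ + 4t² + t + 2) = 2t⁶ + 3t⁴ + 3t.
Reduce using t⁵ ≡ 6t⁴ + 5t² + 4t + 2 (mod t⁵ + t⁴ + 2t² + 3t + 5).
Reduced: 5t⁴ + 3t³ + 5t² + 6t + 3.

6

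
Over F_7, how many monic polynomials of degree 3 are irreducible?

112

Gauss's count: N_{7}(3) = (1/3) Σ_{d|3} μ(3/d)·7^d.
Divisors of 3: 1, 3; μ(3/d) for each: -1, 1.
Σ = − 7^1 + 7^3 = 336.
N = 336/3 = 112.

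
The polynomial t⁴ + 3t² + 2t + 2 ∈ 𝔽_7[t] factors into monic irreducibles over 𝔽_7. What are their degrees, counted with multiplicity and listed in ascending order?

Write g(t) = t⁴ + 3t² + 2t + 2.
Complete factorization: g(t) = (t⁴ + 3t² + 2t + 2).
Factor degrees with multiplicity: 4 = 4.

4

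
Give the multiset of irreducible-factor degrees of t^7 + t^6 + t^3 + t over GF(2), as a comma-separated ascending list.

1, 1, 2, 3

Write g(t) = t^7 + t^6 + t^3 + t.
Roots in GF(2): g(0) = 0 → root; g(1) = 0 → root.
Linear factors from roots: (t), (t + 1).
Complete factorization: g(t) = (t)·(t + 1)·(t^2 + t + 1)·(t^3 + t^2 + 1).
Factor degrees with multiplicity: 1 + 1 + 2 + 3 = 7.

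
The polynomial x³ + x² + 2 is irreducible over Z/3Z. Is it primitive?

No

Write f(x) = x³ + x² + 2.
|GF(3^3)^×| = 3^3 − 1 = 26. Prime factorization: 26 = 2·13.
f is primitive ⇔ x has order 26 in GF(3)[x]/(f), i.e. x^(26/q) ≠ 1 for each prime q | 26.
x^(13) mod f = 1
x^(2) mod f = x².
Since x^(13) = 1, the order of x divides 13 < 26; not primitive.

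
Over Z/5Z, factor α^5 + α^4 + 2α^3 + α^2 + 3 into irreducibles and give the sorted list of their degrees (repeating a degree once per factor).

1, 2, 2

Write f(α) = α^5 + α^4 + 2α^3 + α^2 + 3.
Roots in Z/5Z: f(0) = 3; f(1) = 3; f(2) = 1; f(3) = 0 → root; f(4) = 2.
Linear factors from roots: (α + 2).
Complete factorization: f(α) = (α + 2)·(α^2 + 2)·(α^2 + 4α + 2).
Factor degrees with multiplicity: 1 + 2 + 2 = 5.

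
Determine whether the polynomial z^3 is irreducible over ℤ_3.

Write m(z) = z^3.
Check for roots in ℤ_3: m(0) = 0 → root; m(1) = 1; m(2) = 2.
m(0) = 0, so (z) divides m(z); m is reducible.

No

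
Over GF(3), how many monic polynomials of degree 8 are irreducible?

810

Gauss's count: N_{3}(8) = (1/8) Σ_{d|8} μ(8/d)·3^d.
Divisors of 8: 1, 2, 4, 8; μ(8/d) for each: 0, 0, -1, 1.
Σ = − 3^4 + 3^8 = 6480.
N = 6480/8 = 810.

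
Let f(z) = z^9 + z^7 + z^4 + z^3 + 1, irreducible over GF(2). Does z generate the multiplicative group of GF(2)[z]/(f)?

No

|GF(2^9)^×| = 2^9 − 1 = 511. Prime factorization: 511 = 7·73.
f is primitive ⇔ z has order 511 in GF(2)[z]/(f), i.e. z^(511/q) ≠ 1 for each prime q | 511.
z^(73) mod f = 1
z^(7) mod f = z^7.
Since z^(73) = 1, the order of z divides 73 < 511; not primitive.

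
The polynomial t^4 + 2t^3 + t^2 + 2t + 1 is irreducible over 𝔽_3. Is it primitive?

No

Write f(t) = t^4 + 2t^3 + t^2 + 2t + 1.
|GF(3^4)^×| = 3^4 − 1 = 80. Prime factorization: 80 = 2^4·5.
f is primitive ⇔ t has order 80 in GF(3)[t]/(f), i.e. t^(80/q) ≠ 1 for each prime q | 80.
t^(40) mod f = 1
t^(16) mod f = 2t.
Since t^(40) = 1, the order of t divides 40 < 80; not primitive.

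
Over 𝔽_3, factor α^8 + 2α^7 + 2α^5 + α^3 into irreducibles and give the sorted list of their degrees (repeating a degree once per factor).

1, 1, 1, 1, 4

Write g(α) = α^8 + 2α^7 + 2α^5 + α^3.
Roots in 𝔽_3: g(0) = 0 → root; g(1) = 0 → root; g(2) = 2.
Linear factors from roots: (α), (α + 2).
Complete factorization: g(α) = (α + 2)·(α)^3·(α^4 + 2α + 2).
Factor degrees with multiplicity: 1 + 1 + 1 + 1 + 4 = 8.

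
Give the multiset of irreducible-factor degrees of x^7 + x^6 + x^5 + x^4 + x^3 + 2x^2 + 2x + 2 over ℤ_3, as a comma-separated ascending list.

7

Write g(x) = x^7 + x^6 + x^5 + x^4 + x^3 + 2x^2 + 2x + 2.
Roots in ℤ_3: g(0) = 2; g(1) = 2; g(2) = 1.
Complete factorization: g(x) = (x^7 + x^6 + x^5 + x^4 + x^3 + 2x^2 + 2x + 2).
Factor degrees with multiplicity: 7 = 7.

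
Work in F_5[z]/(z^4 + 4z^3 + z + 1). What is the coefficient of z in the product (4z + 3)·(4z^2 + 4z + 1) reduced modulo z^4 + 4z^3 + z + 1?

Multiply in F_5[z]: (4z + 3)·(4z^2 + 4z + 1) = z^3 + 3z^2 + z + 3.
Reduced: z^3 + 3z^2 + z + 3.

1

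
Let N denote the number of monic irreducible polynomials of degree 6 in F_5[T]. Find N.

x^(5^6) − x is the product of all monic irreducibles of degree dividing 6; Möbius inversion gives N = (1/6) Σ μ(6/d)·5^d.
Divisors of 6: 1, 2, 3, 6; μ(6/d) for each: 1, -1, -1, 1.
Σ = 5^1 − 5^2 − 5^3 + 5^6 = 15480.
N = 15480/6 = 2580.

2580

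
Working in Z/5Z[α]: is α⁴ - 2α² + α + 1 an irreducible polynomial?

Yes

Write m(α) = α⁴ - 2α² + α + 1.
Check for roots in Z/5Z: m(0) = 1; m(1) = 1; m(2) = 1; m(3) = 2; m(4) = 4.
No roots, so no linear factors.
Degree-2 irreducible divisors: test the 10 monic irreducibles of degree 2 over GF(5).
None of them divide m (all give nonzero remainder).
No irreducible factor of degree ≤ 2 exists, so m is irreducible over GF(5).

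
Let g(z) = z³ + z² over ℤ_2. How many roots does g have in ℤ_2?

Evaluate at each of the 2 elements of ℤ_2:
g(0) = 0 → root; g(1) = 0 → root.
Roots: {0, 1}.

2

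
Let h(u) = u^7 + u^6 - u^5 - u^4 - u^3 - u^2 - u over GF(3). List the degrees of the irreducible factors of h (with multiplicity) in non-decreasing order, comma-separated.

Roots in GF(3): h(0) = 0 → root; h(1) = 0 → root; h(2) = 1.
Linear factors from roots: (u), (u - 1).
Complete factorization: h(u) = (u)·(u - 1)·(u^2 - u - 1)·(u^3 - u - 1).
Factor degrees with multiplicity: 1 + 1 + 2 + 3 = 7.

1, 1, 2, 3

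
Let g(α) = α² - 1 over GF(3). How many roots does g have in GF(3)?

2

Evaluate at each of the 3 elements of GF(3):
g(0) = 2; g(1) = 0 → root; g(2) = 0 → root.
Roots: {1, 2}.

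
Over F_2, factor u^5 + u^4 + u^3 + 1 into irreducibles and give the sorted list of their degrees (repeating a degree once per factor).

1, 1, 3

Write h(u) = u^5 + u^4 + u^3 + 1.
Roots in F_2: h(0) = 1; h(1) = 0 → root.
Linear factors from roots: (u + 1).
Complete factorization: h(u) = (u + 1)^2·(u^3 + u^2 + 1).
Factor degrees with multiplicity: 1 + 1 + 3 = 5.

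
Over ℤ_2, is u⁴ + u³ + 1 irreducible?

Yes

Write P(u) = u⁴ + u³ + 1.
Check for roots in ℤ_2: P(0) = 1; P(1) = 1.
No roots, so no linear factors.
Monic irreducibles of degree 2 over GF(2): u² + u + 1.
None of them divide P (all give nonzero remainder).
No irreducible factor of degree ≤ 2 exists, so P is irreducible over GF(2).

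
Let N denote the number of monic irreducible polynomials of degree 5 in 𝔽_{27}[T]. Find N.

2869776

Gauss's count: N_{27}(5) = (1/5) Σ_{d|5} μ(5/d)·27^d.
Divisors of 5: 1, 5; μ(5/d) for each: -1, 1.
Σ = − 27^1 + 27^5 = 14348880.
N = 14348880/5 = 2869776.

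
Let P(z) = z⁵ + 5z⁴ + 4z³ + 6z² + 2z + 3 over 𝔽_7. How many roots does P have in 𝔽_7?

Evaluate at each of the 7 elements of 𝔽_7:
P(0) = 3; P(1) = 0 → root; P(2) = 0 → root; P(3) = 0 → root; P(4) = 0 → root; P(5) = 4; P(6) = 0 → root.
Roots: {1, 2, 3, 4, 6}.

5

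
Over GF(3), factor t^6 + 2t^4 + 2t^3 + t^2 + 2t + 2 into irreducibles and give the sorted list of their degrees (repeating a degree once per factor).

6

Write h(t) = t^6 + 2t^4 + 2t^3 + t^2 + 2t + 2.
Roots in GF(3): h(0) = 2; h(1) = 1; h(2) = 2.
Complete factorization: h(t) = (t^6 + 2t^4 + 2t^3 + t^2 + 2t + 2).
Factor degrees with multiplicity: 6 = 6.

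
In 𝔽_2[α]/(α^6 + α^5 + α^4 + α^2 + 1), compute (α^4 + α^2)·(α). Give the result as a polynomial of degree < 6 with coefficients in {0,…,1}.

Multiply in 𝔽_2[α]: (α^4 + α^2)·(α) = α^5 + α^3.
Reduced: α^5 + α^3.

α^5 + α^3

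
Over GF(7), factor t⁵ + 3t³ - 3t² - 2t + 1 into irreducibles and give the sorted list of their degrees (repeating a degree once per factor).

Write h(t) = t⁵ + 3t³ - 3t² - 2t + 1.
Linear factors from roots: (t - 1), (t + 2).
Complete factorization: h(t) = (t - 1)·(t + 2)^2·(t² - 3t - 2).
Factor degrees with multiplicity: 1 + 1 + 1 + 2 = 5.

1, 1, 1, 2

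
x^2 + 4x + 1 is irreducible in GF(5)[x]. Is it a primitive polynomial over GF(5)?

Write f(x) = x^2 + 4x + 1.
|GF(5^2)^×| = 5^2 − 1 = 24. Prime factorization: 24 = 2^3·3.
f is primitive ⇔ x has order 24 in GF(5)[x]/(f), i.e. x^(24/q) ≠ 1 for each prime q | 24.
x^(12) mod f = 1
x^(8) mod f = x + 4.
Since x^(12) = 1, the order of x divides 12 < 24; not primitive.

No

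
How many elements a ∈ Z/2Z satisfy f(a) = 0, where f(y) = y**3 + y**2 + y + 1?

Evaluate at each of the 2 elements of Z/2Z:
f(0) = 1; f(1) = 0 → root.
Roots: {1}.

1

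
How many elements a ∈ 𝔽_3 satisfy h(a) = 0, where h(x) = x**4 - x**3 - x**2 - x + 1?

Evaluate at each of the 3 elements of 𝔽_3:
h(0) = 1; h(1) = 2; h(2) = 0 → root.
Roots: {2}.

1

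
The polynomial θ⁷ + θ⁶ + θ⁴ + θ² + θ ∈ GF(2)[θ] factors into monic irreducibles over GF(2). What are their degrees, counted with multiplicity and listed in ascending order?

1, 2, 2, 2

Write g(θ) = θ⁷ + θ⁶ + θ⁴ + θ² + θ.
Roots in GF(2): g(0) = 0 → root; g(1) = 1.
Linear factors from roots: (θ).
Complete factorization: g(θ) = (θ)·(θ² + θ + 1)^3.
Factor degrees with multiplicity: 1 + 2 + 2 + 2 = 7.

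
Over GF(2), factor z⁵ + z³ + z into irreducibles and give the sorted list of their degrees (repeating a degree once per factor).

1, 2, 2

Write f(z) = z⁵ + z³ + z.
Roots in GF(2): f(0) = 0 → root; f(1) = 1.
Linear factors from roots: (z).
Complete factorization: f(z) = (z)·(z² + z + 1)^2.
Factor degrees with multiplicity: 1 + 2 + 2 = 5.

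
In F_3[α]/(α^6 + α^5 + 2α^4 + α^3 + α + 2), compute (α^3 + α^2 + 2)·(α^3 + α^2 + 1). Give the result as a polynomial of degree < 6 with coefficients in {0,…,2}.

Multiply in F_3[α]: (α^3 + α^2 + 2)·(α^3 + α^2 + 1) = α^6 + 2α^5 + α^4 + 2.
Reduce using α^6 ≡ 2α^5 + α^4 + 2α^3 + 2α + 1 (mod α^6 + α^5 + 2α^4 + α^3 + α + 2).
Reduced: α^5 + 2α^4 + 2α^3 + 2α.

α^5 + 2α^4 + 2α^3 + 2α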